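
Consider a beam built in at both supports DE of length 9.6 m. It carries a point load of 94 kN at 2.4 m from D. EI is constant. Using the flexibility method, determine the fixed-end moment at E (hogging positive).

Release both end moments; the primary structure is a simply-supported span DE with redundants M_D and M_E.
On the primary (simply-supported) span, the end slopes from the loading are:
  at D: point load 94 at a = 2.4: Pab(L + b)/(6LEI) = 473.8/EI
  at E: point load 94 at a = 2.4: Pab(L + a)/(6LEI) = 338.4/EI
  θ_D0 = 473.8/EI,  θ_E0 = 338.4/EI
Flexibility coefficients: a unit moment at one end gives L/(3EI) there and L/(6EI) at the far end, so f₁₁ = f₂₂ = 3.2/EI and f₁₂ = f₂₁ = 1.6/EI.
Compatibility — zero rotation at each built-in end:
  3.2 M_D + 1.6 M_E = 473.8
  1.6 M_D + 3.2 M_E = 338.4
Solving the pair gives M_D = 126.9 kN·m and M_E = 42.3 kN·m (hogging).

M_E = 42.3 kN·m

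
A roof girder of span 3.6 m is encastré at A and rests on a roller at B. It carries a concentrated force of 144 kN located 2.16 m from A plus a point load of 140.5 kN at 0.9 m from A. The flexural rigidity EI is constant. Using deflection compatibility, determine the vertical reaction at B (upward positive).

R_B = 74.28 kN

Choose R_B as the redundant. The primary structure is the cantilever fixed at A.
Deflection at B on the released cantilever, summing each load's contribution:
  point load 144 at a = 2.16: Pa²(3L − a)/(6EI) = 967.5/EI
  point load 140.5 at a = 0.9: Pa²(3L − a)/(6EI) = 187.8/EI
  δ_0 = 1155/EI
Flexibility coefficient — unit upward force at B: δ_{BB} = L³/(3EI) = 15.55/EI.
The prop prevents deflection at B: R_B = δ_0/δ_{BB} = 1155/15.55 = 74.28 kN.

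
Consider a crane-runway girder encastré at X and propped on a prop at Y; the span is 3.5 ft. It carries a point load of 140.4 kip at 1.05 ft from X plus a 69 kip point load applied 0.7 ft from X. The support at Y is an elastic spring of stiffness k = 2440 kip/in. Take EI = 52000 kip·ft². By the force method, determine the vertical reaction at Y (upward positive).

Take the reaction at Y as the redundant and release it; the primary structure is a cantilever fixed at X.
Primary-structure tip deflection at Y by superposition:
  point load 140.4 at a = 1.05: Pa²(3L − a)/(6EI) = 243.8/EI
  point load 69 at a = 0.7: Pa²(3L − a)/(6EI) = 55.22/EI
  δ_0 = 299/EI
Tip deflection under a unit load at Y: L³/(3EI) = 14.29/EI.
With EI = 52000 kip·ft²: δ_0 = 0.00575 ft and δ_{YY} = 0.000275 ft/kip.
Compatibility — the spring shortens by R_Y/k under the reaction it provides: δ_0 − R_Y·δ_{YY} = R_Y/k. With 1/k = 1/(2440×12) ft/kip = 0.000034 ft/kip, R_Y = δ_0 / (δ_{YY} + 1/k) = 0.00575 / (0.000275 + 0.000034) = 18.61 kip.

R_Y = 18.61 kip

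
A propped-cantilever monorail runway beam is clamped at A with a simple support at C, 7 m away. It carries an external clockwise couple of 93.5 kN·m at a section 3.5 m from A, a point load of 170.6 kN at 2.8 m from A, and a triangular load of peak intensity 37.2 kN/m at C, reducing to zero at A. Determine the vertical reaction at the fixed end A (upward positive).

R_A = 178.7 kN

Remove the prop at C; the released (primary) structure is a cantilever built in at A.
Downward deflection at the released point C due to the loads:
  clockwise couple 93.5 at a = 3.5: M₀a(2L − a)/(2EI) = 1718/EI
  point load 170.6 at a = 2.8: Pa²(3L − a)/(6EI) = 4057/EI
  triangular load, peak 37.2 at the free end: 11w₀L⁴/(120EI) = 8187/EI
  δ_0 = 13963/EI
Flexibility coefficient — unit upward force at C: δ_{CC} = L³/(3EI) = 114.3/EI.
Compatibility at C: δ_0 − R_C·δ_{CC} = 0, so R_C = 13963/114.3 = 122.1 kN.
Vertical equilibrium: R_A = ΣP − R_C = 300.8 − 122.1 = 178.7 kN.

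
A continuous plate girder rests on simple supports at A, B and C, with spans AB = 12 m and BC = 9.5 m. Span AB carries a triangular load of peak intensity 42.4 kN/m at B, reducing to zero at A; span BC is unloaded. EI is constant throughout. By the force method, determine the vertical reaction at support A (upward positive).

R_A = 65.87 kN

Insert a hinge at B; M_B is the redundant, and each span becomes simply supported.
Discontinuity in slope at B on the released structure — sum the simple-span end rotations:
  span AB: triangular load, peak 42.4: w₀L³/(45EI) = 1628/EI
  relative rotation θ_0 = (1628 + 0)/EI = 1628/EI
A unit hogging moment at B produces rotation L₁/(3EI) + L₂/(3EI) = 7.167/EI.
Compatibility: M_B·(L₁+L₂)/(3EI) = θ_0, giving M_B = 227.2 kN·m (hogging).
Span AB, ΣM about A with M_B applied at B: R_B^{AB}·12 = 2035 + 227.2, so R_B^{AB} = 188.5 kN and R_A = 254.4 − 188.5 = 65.87 kN.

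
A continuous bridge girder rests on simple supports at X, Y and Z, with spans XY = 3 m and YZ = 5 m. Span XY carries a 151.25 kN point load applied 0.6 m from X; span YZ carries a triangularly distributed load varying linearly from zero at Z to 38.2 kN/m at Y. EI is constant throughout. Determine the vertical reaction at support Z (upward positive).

Insert a hinge at Y; M_Y is the redundant, and each span becomes simply supported.
End slopes at the hinge Y, treating each span as simply supported:
  span XY: point load 151.25 at a = 0.6: Pab(L + a)/(6LEI) = 43.56/EI
  span YZ: triangular load, peak 38.2: w₀L³/(45EI) = 106.1/EI
  relative rotation θ_0 = (43.56 + 106.1)/EI = 149.7/EI
A unit hogging moment at Y produces rotation L₁/(3EI) + L₂/(3EI) = 2.667/EI.
Compatibility: M_Y·(L₁+L₂)/(3EI) = θ_0, giving M_Y = 56.13 kN·m (hogging).
Span YZ, ΣM about Z: R_Y^{YZ}·5 = 318.3 + 56.13, so R_Y^{YZ} = 74.89 kN and R_Z = 95.5 − 74.89 = 20.61 kN.

R_Z = 20.61 kN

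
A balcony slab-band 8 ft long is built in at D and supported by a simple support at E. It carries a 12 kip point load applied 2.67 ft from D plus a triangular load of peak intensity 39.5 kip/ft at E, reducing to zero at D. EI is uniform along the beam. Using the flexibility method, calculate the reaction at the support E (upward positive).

Take the reaction at E as the redundant and release it; the primary structure is a cantilever fixed at D.
Deflection at E on the released cantilever, summing each load's contribution:
  point load 12 at a = 2.67: Pa²(3L − a)/(6EI) = 304.1/EI
  triangular load, peak 39.5 at the free end: 11w₀L⁴/(120EI) = 14831/EI
  δ_0 = 15135/EI
Tip deflection under a unit load at E: L³/(3EI) = 170.7/EI.
The prop prevents deflection at E: R_E = δ_0/δ_{EE} = 15135/170.7 = 88.68 kip.

R_E = 88.68 kip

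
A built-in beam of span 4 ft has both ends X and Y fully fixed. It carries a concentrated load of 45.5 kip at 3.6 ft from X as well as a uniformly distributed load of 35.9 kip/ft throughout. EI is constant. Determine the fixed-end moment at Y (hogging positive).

Take the two fixed-end moments M_X, M_Y as redundants; the released structure is the simple span XY.
End rotations of the released simple span under the applied load (×1/EI):
  at X: point load 45.5 at a = 3.6: Pab(L + b)/(6LEI) = 12.01/EI
  at Y: point load 45.5 at a = 3.6: Pab(L + a)/(6LEI) = 20.75/EI
  at X: UDL 35.9: wL³/(24EI) = 95.73/EI
  at Y: UDL 35.9: wL³/(24EI) = 95.73/EI
  θ_X0 = 107.7/EI,  θ_Y0 = 116.5/EI
Flexibility coefficients: a unit moment at one end gives L/(3EI) there and L/(6EI) at the far end, so f₁₁ = f₂₂ = 1.333/EI and f₁₂ = f₂₁ = 0.6667/EI.
Compatibility — zero rotation at each built-in end:
  1.333 M_X + 0.6667 M_Y = 107.7
  0.6667 M_X + 1.333 M_Y = 116.5
Solving the pair gives M_X = 49.5 kip·ft and M_Y = 62.61 kip·ft (hogging).

M_Y = 62.61 kip·ft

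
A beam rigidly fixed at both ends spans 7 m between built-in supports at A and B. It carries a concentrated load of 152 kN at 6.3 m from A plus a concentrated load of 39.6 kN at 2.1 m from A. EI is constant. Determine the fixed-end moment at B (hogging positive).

M_B = 103.6 kN·m

Release both end moments; the primary structure is a simply-supported span AB with redundants M_A and M_B.
On the primary (simply-supported) span, the end slopes from the loading are:
  at A: point load 152 at a = 6.3: Pab(L + b)/(6LEI) = 122.9/EI
  at B: point load 152 at a = 6.3: Pab(L + a)/(6LEI) = 212.3/EI
  at A: point load 39.6 at a = 2.1: Pab(L + b)/(6LEI) = 115.5/EI
  at B: point load 39.6 at a = 2.1: Pab(L + a)/(6LEI) = 88.29/EI
  θ_A0 = 238.3/EI,  θ_B0 = 300.6/EI
Flexibility coefficients: a unit moment at one end gives L/(3EI) there and L/(6EI) at the far end, so f₁₁ = f₂₂ = 2.333/EI and f₁₂ = f₂₁ = 1.167/EI.
Compatibility — zero rotation at each built-in end:
  2.333 M_A + 1.167 M_B = 238.3
  1.167 M_A + 2.333 M_B = 300.6
Solving the pair gives M_A = 50.32 kN·m and M_B = 103.6 kN·m (hogging).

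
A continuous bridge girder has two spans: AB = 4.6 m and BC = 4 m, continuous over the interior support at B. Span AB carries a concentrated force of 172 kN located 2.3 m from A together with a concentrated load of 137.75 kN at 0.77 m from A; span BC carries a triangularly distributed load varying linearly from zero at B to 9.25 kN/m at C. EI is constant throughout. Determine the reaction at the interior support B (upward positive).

Insert a hinge at B; M_B is the redundant, and each span becomes simply supported.
Discontinuity in slope at B on the released structure — sum the simple-span end rotations:
  span AB: point load 172 at a = 2.3: Pab(L + a)/(6LEI) = 227.5/EI
  span AB: point load 137.75 at a = 0.77: Pab(L + a)/(6LEI) = 79.04/EI
  span BC: triangular load, peak 9.25: 7w₀L³/(360EI) = 11.51/EI
  relative rotation θ_0 = (306.5 + 11.51)/EI = 318/EI
A unit hogging moment at B produces rotation L₁/(3EI) + L₂/(3EI) = 2.867/EI.
Compatibility: M_B·(L₁+L₂)/(3EI) = θ_0, giving M_B = 110.9 kN·m (hogging).
Span AB, ΣM about A with M_B applied at B: R_B^{AB}·4.6 = 501.7 + 110.9, so R_B^{AB} = 133.2 kN and R_A = 309.8 − 133.2 = 176.6 kN.
Span BC, ΣM about C: R_B^{BC}·4 = 24.67 + 110.9, so R_B^{BC} = 33.9 kN and R_C = 18.5 − 33.9 = -15.4 kN.
R_B = 133.2 + 33.9 = 167.1 kN.

R_B = 167.1 kN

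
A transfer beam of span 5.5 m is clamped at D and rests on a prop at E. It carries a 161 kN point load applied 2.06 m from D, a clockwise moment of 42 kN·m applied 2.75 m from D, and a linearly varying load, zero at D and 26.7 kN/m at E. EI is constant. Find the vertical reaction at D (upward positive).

Choose R_E as the redundant. The primary structure is the cantilever fixed at D.
Deflection at E on the released cantilever, summing each load's contribution:
  point load 161 at a = 2.06: Pa²(3L − a)/(6EI) = 1644/EI
  clockwise couple 42 at a = 2.75: M₀a(2L − a)/(2EI) = 476.4/EI
  triangular load, peak 26.7 at the free end: 11w₀L⁴/(120EI) = 2240/EI
  δ_0 = 4360/EI
Tip deflection under a unit load at E: L³/(3EI) = 55.46/EI.
Compatibility at E: δ_0 − R_E·δ_{EE} = 0, so R_E = 4360/55.46 = 78.62 kN.
Vertical equilibrium: R_D = ΣP − R_E = 234.4 − 78.62 = 155.8 kN.

R_D = 155.8 kN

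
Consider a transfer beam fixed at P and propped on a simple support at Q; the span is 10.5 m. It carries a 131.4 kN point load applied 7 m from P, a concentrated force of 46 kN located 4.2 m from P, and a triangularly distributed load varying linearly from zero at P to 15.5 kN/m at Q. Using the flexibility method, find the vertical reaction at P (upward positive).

Release the roller at Q. Primary structure: cantilever fixed at P.
Deflection at Q on the released cantilever, summing each load's contribution:
  point load 131.4 at a = 7: Pa²(3L − a)/(6EI) = 26291/EI
  point load 46 at a = 4.2: Pa²(3L − a)/(6EI) = 3692/EI
  triangular load, peak 15.5 at the free end: 11w₀L⁴/(120EI) = 17270/EI
  δ_0 = 47253/EI
Tip deflection under a unit load at Q: L³/(3EI) = 385.9/EI.
Compatibility at Q: δ_0 − R_Q·δ_{QQ} = 0, so R_Q = 47253/385.9 = 122.5 kN.
Vertical equilibrium: R_P = ΣP − R_Q = 258.8 − 122.5 = 136.3 kN.

R_P = 136.3 kN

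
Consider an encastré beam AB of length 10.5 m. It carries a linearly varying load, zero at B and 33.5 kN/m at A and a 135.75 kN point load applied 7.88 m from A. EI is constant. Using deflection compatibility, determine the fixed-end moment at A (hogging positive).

M_A = 251.3 kN·m

Release both end moments; the primary structure is a simply-supported span AB with redundants M_A and M_B.
On the primary (simply-supported) span, the end slopes from the loading are:
  at A: triangular load, peak 33.5: w₀L³/(45EI) = 861.8/EI
  at B: triangular load, peak 33.5: 7w₀L³/(360EI) = 754.1/EI
  at A: point load 135.75 at a = 7.88: Pab(L + b)/(6LEI) = 583.7/EI
  at B: point load 135.75 at a = 7.88: Pab(L + a)/(6LEI) = 817.7/EI
  θ_A0 = 1445/EI,  θ_B0 = 1572/EI
Flexibility coefficients: a unit moment at one end gives L/(3EI) there and L/(6EI) at the far end, so f₁₁ = f₂₂ = 3.5/EI and f₁₂ = f₂₁ = 1.75/EI.
Compatibility — zero rotation at each built-in end:
  3.5 M_A + 1.75 M_B = 1445
  1.75 M_A + 3.5 M_B = 1572
Solving the pair gives M_A = 251.3 kN·m and M_B = 323.4 kN·m (hogging).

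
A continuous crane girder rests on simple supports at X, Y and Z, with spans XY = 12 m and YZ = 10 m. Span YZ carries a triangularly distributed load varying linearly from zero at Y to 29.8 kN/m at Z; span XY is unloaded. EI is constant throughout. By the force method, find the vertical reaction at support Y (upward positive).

Release continuity at Y by inserting a hinge; the redundant is the internal moment M_Y. The primary structure is two simply-supported spans XY and YZ.
End slopes at the hinge Y, treating each span as simply supported:
  span YZ: triangular load, peak 29.8: 7w₀L³/(360EI) = 579.4/EI
  relative rotation θ_0 = (0 + 579.4)/EI = 579.4/EI
A unit hogging moment at Y produces rotation L₁/(3EI) + L₂/(3EI) = 7.333/EI.
Slope continuity at Y: θ_0 = M_Y·7.333/EI, so M_Y = 579.4/7.333 = 79.02 kN·m (hogging).
Span XY, ΣM about X with M_Y applied at Y: R_Y^{XY}·12 = 0 + 79.02, so R_Y^{XY} = 6.585 kN and R_X = 0 − 6.585 = -6.585 kN.
Span YZ, ΣM about Z: R_Y^{YZ}·10 = 496.7 + 79.02, so R_Y^{YZ} = 57.57 kN and R_Z = 149 − 57.57 = 91.43 kN.
R_Y = 6.585 + 57.57 = 64.15 kN.

R_Y = 64.15 kN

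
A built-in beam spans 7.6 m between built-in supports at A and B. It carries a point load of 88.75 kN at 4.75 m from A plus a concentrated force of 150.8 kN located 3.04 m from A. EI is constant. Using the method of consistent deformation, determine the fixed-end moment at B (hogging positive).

Take the two fixed-end moments M_A, M_B as redundants; the released structure is the simple span AB.
Simple-span end rotations at A and B under the given loads:
  at A: point load 88.75 at a = 4.75: Pab(L + b)/(6LEI) = 275.3/EI
  at B: point load 88.75 at a = 4.75: Pab(L + a)/(6LEI) = 325.4/EI
  at A: point load 150.8 at a = 3.04: Pab(L + b)/(6LEI) = 557.5/EI
  at B: point load 150.8 at a = 3.04: Pab(L + a)/(6LEI) = 487.8/EI
  θ_A0 = 832.8/EI,  θ_B0 = 813.2/EI
Flexibility coefficients: a unit moment at one end gives L/(3EI) there and L/(6EI) at the far end, so f₁₁ = f₂₂ = 2.533/EI and f₁₂ = f₂₁ = 1.267/EI.
Compatibility — zero rotation at each built-in end:
  2.533 M_A + 1.267 M_B = 832.8
  1.267 M_A + 2.533 M_B = 813.2
Solving the pair gives M_A = 224.3 kN·m and M_B = 208.8 kN·m (hogging).

M_B = 208.8 kN·m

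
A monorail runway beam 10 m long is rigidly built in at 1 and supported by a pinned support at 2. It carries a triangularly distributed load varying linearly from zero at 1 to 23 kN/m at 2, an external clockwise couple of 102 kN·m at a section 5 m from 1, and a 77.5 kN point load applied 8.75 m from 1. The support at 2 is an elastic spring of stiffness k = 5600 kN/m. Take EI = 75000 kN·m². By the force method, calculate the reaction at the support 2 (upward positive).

Take the reaction at 2 as the redundant and release it; the primary structure is a cantilever fixed at 1.
Primary-structure tip deflection at 2 by superposition:
  triangular load, peak 23 at the free end: 11w₀L⁴/(120EI) = 21083/EI
  clockwise couple 102 at a = 5: M₀a(2L − a)/(2EI) = 3825/EI
  point load 77.5 at a = 8.75: Pa²(3L − a)/(6EI) = 21015/EI
  δ_0 = 45923/EI
Tip deflection under a unit load at 2: L³/(3EI) = 333.3/EI.
With EI = 75000 kN·m²: δ_0 = 0.61231 m and δ_{22} = 0.004444 m/kN.
Compatibility — the spring shortens by R_2/k under the reaction it provides: δ_0 − R_2·δ_{22} = R_2/k. With 1/k = 0.000179 m/kN, R_2 = δ_0 / (δ_{22} + 1/k) = 0.61231 / (0.004444 + 0.000179) = 132.4 kN.

R_2 = 132.4 kN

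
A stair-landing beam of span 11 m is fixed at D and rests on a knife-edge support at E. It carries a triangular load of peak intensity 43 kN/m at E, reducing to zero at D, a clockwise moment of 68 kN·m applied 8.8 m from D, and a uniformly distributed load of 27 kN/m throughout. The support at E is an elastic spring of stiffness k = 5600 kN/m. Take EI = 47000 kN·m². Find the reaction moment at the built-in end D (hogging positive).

M_D = 733.1 kN·m

Choose R_E as the redundant. The primary structure is the cantilever fixed at D.
Downward deflection at the released point E due to the loads:
  triangular load, peak 43 at the free end: 11w₀L⁴/(120EI) = 57710/EI
  clockwise couple 68 at a = 8.8: M₀a(2L − a)/(2EI) = 3949/EI
  UDL 27: wL⁴/(8EI) = 49413/EI
  δ_0 = 111073/EI
Tip deflection under a unit load at E: L³/(3EI) = 443.7/EI.
With EI = 47000 kN·m²: δ_0 = 2.3633 m and δ_{EE} = 0.00944 m/kN.
Compatibility — the spring shortens by R_E/k under the reaction it provides: δ_0 − R_E·δ_{EE} = R_E/k. With 1/k = 0.000179 m/kN, R_E = δ_0 / (δ_{EE} + 1/k) = 2.3633 / (0.00944 + 0.000179) = 245.7 kN.
Moment equilibrium about D: M_D = Σ(load moments about D) − R_E·L = 3436 − 245.7×11 = 733.1 kN·m.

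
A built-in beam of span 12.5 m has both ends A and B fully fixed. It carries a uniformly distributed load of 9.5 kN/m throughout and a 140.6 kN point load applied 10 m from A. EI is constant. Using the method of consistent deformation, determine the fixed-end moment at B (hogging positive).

Take the two fixed-end moments M_A, M_B as redundants; the released structure is the simple span AB.
Simple-span end rotations at A and B under the given loads:
  at A: UDL 9.5: wL³/(24EI) = 773.1/EI
  at B: UDL 9.5: wL³/(24EI) = 773.1/EI
  at A: point load 140.6 at a = 10: Pab(L + b)/(6LEI) = 703/EI
  at B: point load 140.6 at a = 10: Pab(L + a)/(6LEI) = 1054/EI
  θ_A0 = 1476/EI,  θ_B0 = 1828/EI
Flexibility coefficients: a unit moment at one end gives L/(3EI) there and L/(6EI) at the far end, so f₁₁ = f₂₂ = 4.167/EI and f₁₂ = f₂₁ = 2.083/EI.
Compatibility — zero rotation at each built-in end:
  4.167 M_A + 2.083 M_B = 1476
  2.083 M_A + 4.167 M_B = 1828
Solving the pair gives M_A = 179.9 kN·m and M_B = 348.7 kN·m (hogging).

M_B = 348.7 kN·m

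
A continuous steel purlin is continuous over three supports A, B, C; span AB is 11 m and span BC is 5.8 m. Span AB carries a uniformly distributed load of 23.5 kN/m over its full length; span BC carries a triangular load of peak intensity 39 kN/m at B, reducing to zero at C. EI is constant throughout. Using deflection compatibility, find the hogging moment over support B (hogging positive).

Take M_B as the redundant. Released structure: two simple spans AB and BC with a hinge at B.
End slopes at the hinge B, treating each span as simply supported:
  span AB: UDL 23.5: wL³/(24EI) = 1303/EI
  span BC: triangular load, peak 39: w₀L³/(45EI) = 169.1/EI
  relative rotation θ_0 = (1303 + 169.1)/EI = 1472/EI
A unit hogging moment at B produces rotation L₁/(3EI) + L₂/(3EI) = 5.6/EI.
Slope continuity at B: θ_0 = M_B·5.6/EI, so M_B = 1472/5.6 = 262.9 kN·m (hogging).

M_B = 262.9 kN·m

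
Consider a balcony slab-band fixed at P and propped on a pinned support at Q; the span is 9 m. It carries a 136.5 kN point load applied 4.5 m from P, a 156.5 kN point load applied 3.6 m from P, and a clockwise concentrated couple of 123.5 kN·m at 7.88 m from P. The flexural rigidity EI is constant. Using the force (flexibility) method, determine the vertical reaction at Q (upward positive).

R_Q = 95.47 kN

Release the roller at Q. Primary structure: cantilever fixed at P.
Free-end deflection of the primary structure under the applied loading (downward +):
  point load 136.5 at a = 4.5: Pa²(3L − a)/(6EI) = 10365/EI
  point load 156.5 at a = 3.6: Pa²(3L − a)/(6EI) = 7910/EI
  clockwise couple 123.5 at a = 7.88: M₀a(2L − a)/(2EI) = 4924/EI
  δ_0 = 23200/EI
Flexibility coefficient — unit upward force at Q: δ_{QQ} = L³/(3EI) = 243/EI.
The prop prevents deflection at Q: R_Q = δ_0/δ_{QQ} = 23200/243 = 95.47 kN.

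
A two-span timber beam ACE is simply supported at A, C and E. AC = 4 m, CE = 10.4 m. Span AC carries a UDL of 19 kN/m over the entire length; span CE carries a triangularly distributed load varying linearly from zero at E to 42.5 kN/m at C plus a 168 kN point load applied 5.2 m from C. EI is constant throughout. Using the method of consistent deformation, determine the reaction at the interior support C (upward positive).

Release continuity at C by inserting a hinge; the redundant is the internal moment M_C. The primary structure is two simply-supported spans AC and CE.
End slopes at the hinge C, treating each span as simply supported:
  span AC: UDL 19: wL³/(24EI) = 50.67/EI
  span CE: triangular load, peak 42.5: w₀L³/(45EI) = 1062/EI
  span CE: point load 168 at a = 5.2: Pab(L + b)/(6LEI) = 1136/EI
  relative rotation θ_0 = (50.67 + 2198)/EI = 2249/EI
A unit hogging moment at C produces rotation L₁/(3EI) + L₂/(3EI) = 4.8/EI.
Compatibility: M_C·(L₁+L₂)/(3EI) = θ_0, giving M_C = 468.5 kN·m (hogging).
Span AC, ΣM about A with M_C applied at C: R_C^{AC}·4 = 152 + 468.5, so R_C^{AC} = 155.1 kN and R_A = 76 − 155.1 = -79.12 kN.
Span CE, ΣM about E: R_C^{CE}·10.4 = 2406 + 468.5, so R_C^{CE} = 276.4 kN and R_E = 389 − 276.4 = 112.6 kN.
R_C = 155.1 + 276.4 = 431.5 kN.

R_C = 431.5 kN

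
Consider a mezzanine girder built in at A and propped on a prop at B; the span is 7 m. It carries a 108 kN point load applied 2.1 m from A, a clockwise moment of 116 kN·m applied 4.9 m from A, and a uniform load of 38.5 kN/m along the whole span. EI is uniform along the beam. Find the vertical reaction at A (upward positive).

Choose R_B as the redundant. The primary structure is the cantilever fixed at A.
Free-end deflection of the primary structure under the applied loading (downward +):
  point load 108 at a = 2.1: Pa²(3L − a)/(6EI) = 1500/EI
  clockwise couple 116 at a = 4.9: M₀a(2L − a)/(2EI) = 2586/EI
  UDL 38.5: wL⁴/(8EI) = 11555/EI
  δ_0 = 15641/EI
Flexibility coefficient — unit upward force at B: δ_{BB} = L³/(3EI) = 114.3/EI.
Compatibility at B: δ_0 − R_B·δ_{BB} = 0, so R_B = 15641/114.3 = 136.8 kN.
Vertical equilibrium: R_A = ΣP − R_B = 377.5 − 136.8 = 240.7 kN.

R_A = 240.7 kN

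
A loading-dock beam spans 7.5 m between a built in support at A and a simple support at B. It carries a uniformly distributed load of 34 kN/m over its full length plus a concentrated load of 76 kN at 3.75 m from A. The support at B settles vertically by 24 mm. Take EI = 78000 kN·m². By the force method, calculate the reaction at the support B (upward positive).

Remove the prop at B; the released (primary) structure is a cantilever built in at A.
Downward deflection at the released point B due to the loads:
  UDL 34: wL⁴/(8EI) = 13447/EI
  point load 76 at a = 3.75: Pa²(3L − a)/(6EI) = 3340/EI
  δ_0 = 16787/EI
Flexibility coefficient — unit upward force at B: δ_{BB} = L³/(3EI) = 140.6/EI.
With EI = 78000 kN·m²: δ_0 = 0.21522 m and δ_{BB} = 0.001803 m/kN.
Compatibility — the beam at B must follow the support down by 0.024 m: δ_0 − R_B·δ_{BB} = 0.024, so R_B = (0.21522 − 0.024)/0.001803 = 106.1 kN.

R_B = 106.1 kN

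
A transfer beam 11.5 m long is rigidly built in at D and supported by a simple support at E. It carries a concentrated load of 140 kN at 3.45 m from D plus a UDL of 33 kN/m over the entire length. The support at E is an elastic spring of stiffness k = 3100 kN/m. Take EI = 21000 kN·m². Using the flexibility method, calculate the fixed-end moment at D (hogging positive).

Release the roller at E. Primary structure: cantilever fixed at D.
Downward deflection at the released point E due to the loads:
  point load 140 at a = 3.45: Pa²(3L − a)/(6EI) = 8623/EI
  UDL 33: wL⁴/(8EI) = 72147/EI
  δ_0 = 80770/EI
Tip deflection under a unit load at E: L³/(3EI) = 507/EI.
With EI = 21000 kN·m²: δ_0 = 3.8462 m and δ_{EE} = 0.024141 m/kN.
Compatibility — the spring shortens by R_E/k under the reaction it provides: δ_0 − R_E·δ_{EE} = R_E/k. With 1/k = 0.000323 m/kN, R_E = δ_0 / (δ_{EE} + 1/k) = 3.8462 / (0.024141 + 0.000323) = 157.2 kN.
Moment equilibrium about D: M_D = Σ(load moments about D) − R_E·L = 2665 − 157.2×11.5 = 857.1 kN·m.

M_D = 857.1 kN·m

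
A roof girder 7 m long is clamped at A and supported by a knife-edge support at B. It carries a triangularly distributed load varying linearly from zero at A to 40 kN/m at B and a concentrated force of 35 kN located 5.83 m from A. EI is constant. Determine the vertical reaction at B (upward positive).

Choose R_B as the redundant. The primary structure is the cantilever fixed at A.
Primary-structure tip deflection at B by superposition:
  triangular load, peak 40 at the free end: 11w₀L⁴/(120EI) = 8804/EI
  point load 35 at a = 5.83: Pa²(3L − a)/(6EI) = 3008/EI
  δ_0 = 11811/EI
Flexibility coefficient — unit upward force at B: δ_{BB} = L³/(3EI) = 114.3/EI.
Compatibility at B: δ_0 − R_B·δ_{BB} = 0, so R_B = 11811/114.3 = 103.3 kN.

R_B = 103.3 kN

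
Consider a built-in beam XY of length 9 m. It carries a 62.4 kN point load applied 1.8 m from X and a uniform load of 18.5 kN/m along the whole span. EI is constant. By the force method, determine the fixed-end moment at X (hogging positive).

Release both end moments; the primary structure is a simply-supported span XY with redundants M_X and M_Y.
On the primary (simply-supported) span, the end slopes from the loading are:
  at X: point load 62.4 at a = 1.8: Pab(L + b)/(6LEI) = 242.6/EI
  at Y: point load 62.4 at a = 1.8: Pab(L + a)/(6LEI) = 161.7/EI
  at X: UDL 18.5: wL³/(24EI) = 561.9/EI
  at Y: UDL 18.5: wL³/(24EI) = 561.9/EI
  θ_X0 = 804.5/EI,  θ_Y0 = 723.7/EI
Flexibility coefficients: a unit moment at one end gives L/(3EI) there and L/(6EI) at the far end, so f₁₁ = f₂₂ = 3/EI and f₁₂ = f₂₁ = 1.5/EI.
Compatibility — zero rotation at each built-in end:
  3 M_X + 1.5 M_Y = 804.5
  1.5 M_X + 3 M_Y = 723.7
Solving the pair gives M_X = 196.8 kN·m and M_Y = 142.8 kN·m (hogging).

M_X = 196.8 kN·m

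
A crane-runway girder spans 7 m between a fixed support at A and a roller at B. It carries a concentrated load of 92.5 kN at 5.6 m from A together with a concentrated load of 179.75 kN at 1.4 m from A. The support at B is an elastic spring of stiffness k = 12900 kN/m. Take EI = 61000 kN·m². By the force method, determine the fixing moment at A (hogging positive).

M_A = 264.3 kN·m

Take the reaction at B as the redundant and release it; the primary structure is a cantilever fixed at A.
Downward deflection at the released point B due to the loads:
  point load 92.5 at a = 5.6: Pa²(3L − a)/(6EI) = 7445/EI
  point load 179.75 at a = 1.4: Pa²(3L − a)/(6EI) = 1151/EI
  δ_0 = 8596/EI
Flexibility coefficient — unit upward force at B: δ_{BB} = L³/(3EI) = 114.3/EI.
With EI = 61000 kN·m²: δ_0 = 0.14092 m and δ_{BB} = 0.001874 m/kN.
Compatibility — the spring shortens by R_B/k under the reaction it provides: δ_0 − R_B·δ_{BB} = R_B/k. With 1/k = 0.000078 m/kN, R_B = δ_0 / (δ_{BB} + 1/k) = 0.14092 / (0.001874 + 0.000078) = 72.2 kN.
Moment equilibrium about A: M_A = Σ(load moments about A) − R_B·L = 769.6 − 72.2×7 = 264.3 kN·m.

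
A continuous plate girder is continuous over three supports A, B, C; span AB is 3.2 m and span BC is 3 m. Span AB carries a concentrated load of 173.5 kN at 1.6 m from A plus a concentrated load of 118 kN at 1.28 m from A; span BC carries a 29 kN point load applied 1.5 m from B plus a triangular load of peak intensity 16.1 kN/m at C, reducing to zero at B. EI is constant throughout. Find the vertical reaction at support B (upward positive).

Insert a hinge at B; M_B is the redundant, and each span becomes simply supported.
Discontinuity in slope at B on the released structure — sum the simple-span end rotations:
  span AB: point load 173.5 at a = 1.6: Pab(L + a)/(6LEI) = 111/EI
  span AB: point load 118 at a = 1.28: Pab(L + a)/(6LEI) = 67.67/EI
  span BC: point load 29 at a = 1.5: Pab(L + b)/(6LEI) = 16.31/EI
  span BC: triangular load, peak 16.1: 7w₀L³/(360EI) = 8.453/EI
  relative rotation θ_0 = (178.7 + 24.77)/EI = 203.5/EI
A unit hogging moment at B produces rotation L₁/(3EI) + L₂/(3EI) = 2.067/EI.
Slope continuity at B: θ_0 = M_B·2.067/EI, so M_B = 203.5/2.067 = 98.45 kN·m (hogging).
Span AB, ΣM about A with M_B applied at B: R_B^{AB}·3.2 = 428.6 + 98.45, so R_B^{AB} = 164.7 kN and R_A = 291.5 − 164.7 = 126.8 kN.
Span BC, ΣM about C: R_B^{BC}·3 = 67.65 + 98.45, so R_B^{BC} = 55.37 kN and R_C = 53.15 − 55.37 = -2.218 kN.
R_B = 164.7 + 55.37 = 220.1 kN.

R_B = 220.1 kN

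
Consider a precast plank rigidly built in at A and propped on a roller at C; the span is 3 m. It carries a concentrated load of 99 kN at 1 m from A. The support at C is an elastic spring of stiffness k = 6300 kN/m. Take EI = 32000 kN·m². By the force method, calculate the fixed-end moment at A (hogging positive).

M_A = 70.87 kN·m

Remove the prop at C; the released (primary) structure is a cantilever built in at A.
Downward deflection at the released point C due to the loads:
  point load 99 at a = 1: Pa²(3L − a)/(6EI) = 132/EI
Tip deflection under a unit load at C: L³/(3EI) = 9/EI.
With EI = 32000 kN·m²: δ_0 = 0.004125 m and δ_{CC} = 0.000281 m/kN.
Compatibility — the spring shortens by R_C/k under the reaction it provides: δ_0 − R_C·δ_{CC} = R_C/k. With 1/k = 0.000159 m/kN, R_C = δ_0 / (δ_{CC} + 1/k) = 0.004125 / (0.000281 + 0.000159) = 9.375 kN.
Moment equilibrium about A: M_A = Σ(load moments about A) − R_C·L = 99 − 9.375×3 = 70.87 kN·m.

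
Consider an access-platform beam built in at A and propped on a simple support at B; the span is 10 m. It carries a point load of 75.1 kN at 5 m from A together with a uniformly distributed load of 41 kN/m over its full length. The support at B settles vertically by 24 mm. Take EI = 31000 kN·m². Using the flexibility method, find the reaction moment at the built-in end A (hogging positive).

Release the roller at B. Primary structure: cantilever fixed at A.
Primary-structure tip deflection at B by superposition:
  point load 75.1 at a = 5: Pa²(3L − a)/(6EI) = 7823/EI
  UDL 41: wL⁴/(8EI) = 51250/EI
  δ_0 = 59073/EI
Flexibility coefficient — unit upward force at B: δ_{BB} = L³/(3EI) = 333.3/EI.
With EI = 31000 kN·m²: δ_0 = 1.9056 m and δ_{BB} = 0.010753 m/kN.
Compatibility — the beam at B must follow the support down by 0.024 m: δ_0 − R_B·δ_{BB} = 0.024, so R_B = (1.9056 − 0.024)/0.010753 = 175 kN.
Moment equilibrium about A: M_A = Σ(load moments about A) − R_B·L = 2426 − 175×10 = 675.6 kN·m.

M_A = 675.6 kN·m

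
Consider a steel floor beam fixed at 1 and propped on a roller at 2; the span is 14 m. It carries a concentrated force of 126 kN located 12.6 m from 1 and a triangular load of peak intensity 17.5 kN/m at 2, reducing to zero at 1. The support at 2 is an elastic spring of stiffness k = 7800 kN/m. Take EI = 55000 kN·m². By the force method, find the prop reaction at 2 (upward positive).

R_2 = 173.2 kN

Choose R_2 as the redundant. The primary structure is the cantilever fixed at 1.
Deflection at 2 on the released cantilever, summing each load's contribution:
  point load 126 at a = 12.6: Pa²(3L − a)/(6EI) = 98018/EI
  triangular load, peak 17.5 at the free end: 11w₀L⁴/(120EI) = 61626/EI
  δ_0 = 159644/EI
Flexibility coefficient — unit upward force at 2: δ_{22} = L³/(3EI) = 914.7/EI.
With EI = 55000 kN·m²: δ_0 = 2.9026 m and δ_{22} = 0.01663 m/kN.
Compatibility — the spring shortens by R_2/k under the reaction it provides: δ_0 − R_2·δ_{22} = R_2/k. With 1/k = 0.000128 m/kN, R_2 = δ_0 / (δ_{22} + 1/k) = 2.9026 / (0.01663 + 0.000128) = 173.2 kN.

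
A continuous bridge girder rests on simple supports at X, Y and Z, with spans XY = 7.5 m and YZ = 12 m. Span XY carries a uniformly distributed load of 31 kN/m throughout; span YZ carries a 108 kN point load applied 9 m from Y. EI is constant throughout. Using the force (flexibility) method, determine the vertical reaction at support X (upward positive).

Take M_Y as the redundant. Released structure: two simple spans XY and YZ with a hinge at Y.
Discontinuity in slope at Y on the released structure — sum the simple-span end rotations:
  span XY: UDL 31: wL³/(24EI) = 544.9/EI
  span YZ: point load 108 at a = 9: Pab(L + b)/(6LEI) = 607.5/EI
  relative rotation θ_0 = (544.9 + 607.5)/EI = 1152/EI
A unit hogging moment at Y produces rotation L₁/(3EI) + L₂/(3EI) = 6.5/EI.
Slope continuity at Y: θ_0 = M_Y·6.5/EI, so M_Y = 1152/6.5 = 177.3 kN·m (hogging).
Span XY, ΣM about X with M_Y applied at Y: R_Y^{XY}·7.5 = 871.9 + 177.3, so R_Y^{XY} = 139.9 kN and R_X = 232.5 − 139.9 = 92.61 kN.

R_X = 92.61 kN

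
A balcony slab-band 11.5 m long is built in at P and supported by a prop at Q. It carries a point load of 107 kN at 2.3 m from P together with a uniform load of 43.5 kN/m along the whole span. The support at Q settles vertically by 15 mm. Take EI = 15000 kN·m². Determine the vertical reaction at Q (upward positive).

R_Q = 193.1 kN

Take the reaction at Q as the redundant and release it; the primary structure is a cantilever fixed at P.
Downward deflection at the released point Q due to the loads:
  point load 107 at a = 2.3: Pa²(3L − a)/(6EI) = 3038/EI
  UDL 43.5: wL⁴/(8EI) = 95102/EI
  δ_0 = 98140/EI
Tip deflection under a unit load at Q: L³/(3EI) = 507/EI.
With EI = 15000 kN·m²: δ_0 = 6.5427 m and δ_{QQ} = 0.033797 m/kN.
Compatibility — the beam at Q must follow the support down by 0.015 m: δ_0 − R_Q·δ_{QQ} = 0.015, so R_Q = (6.5427 − 0.015)/0.033797 = 193.1 kN.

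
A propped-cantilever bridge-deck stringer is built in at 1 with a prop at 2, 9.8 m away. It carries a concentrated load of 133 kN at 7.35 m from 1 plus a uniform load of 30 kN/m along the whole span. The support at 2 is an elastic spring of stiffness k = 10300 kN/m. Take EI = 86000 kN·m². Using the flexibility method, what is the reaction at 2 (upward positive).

R_2 = 189.4 kN

Remove the prop at 2; the released (primary) structure is a cantilever built in at 1.
Downward deflection at the released point 2 due to the loads:
  point load 133 at a = 7.35: Pa²(3L − a)/(6EI) = 26405/EI
  UDL 30: wL⁴/(8EI) = 34589/EI
  δ_0 = 60994/EI
Tip deflection under a unit load at 2: L³/(3EI) = 313.7/EI.
With EI = 86000 kN·m²: δ_0 = 0.70923 m and δ_{22} = 0.003648 m/kN.
Compatibility — the spring shortens by R_2/k under the reaction it provides: δ_0 − R_2·δ_{22} = R_2/k. With 1/k = 0.000097 m/kN, R_2 = δ_0 / (δ_{22} + 1/k) = 0.70923 / (0.003648 + 0.000097) = 189.4 kN.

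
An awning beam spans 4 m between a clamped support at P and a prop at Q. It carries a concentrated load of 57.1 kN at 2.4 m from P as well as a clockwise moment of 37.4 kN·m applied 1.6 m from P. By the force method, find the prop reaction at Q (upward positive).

R_Q = 33.64 kN

Take the reaction at Q as the redundant and release it; the primary structure is a cantilever fixed at P.
Primary-structure tip deflection at Q by superposition:
  point load 57.1 at a = 2.4: Pa²(3L − a)/(6EI) = 526.2/EI
  clockwise couple 37.4 at a = 1.6: M₀a(2L − a)/(2EI) = 191.5/EI
  δ_0 = 717.7/EI
Tip deflection under a unit load at Q: L³/(3EI) = 21.33/EI.
The prop prevents deflection at Q: R_Q = δ_0/δ_{QQ} = 717.7/21.33 = 33.64 kN.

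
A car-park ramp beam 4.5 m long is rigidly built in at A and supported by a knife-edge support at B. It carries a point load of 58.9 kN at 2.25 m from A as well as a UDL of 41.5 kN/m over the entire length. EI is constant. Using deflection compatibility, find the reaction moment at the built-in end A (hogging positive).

M_A = 154.7 kN·m

Remove the prop at B; the released (primary) structure is a cantilever built in at A.
Deflection at B on the released cantilever, summing each load's contribution:
  point load 58.9 at a = 2.25: Pa²(3L − a)/(6EI) = 559.1/EI
  UDL 41.5: wL⁴/(8EI) = 2127/EI
  δ_0 = 2686/EI
Tip deflection under a unit load at B: L³/(3EI) = 30.38/EI.
The prop prevents deflection at B: R_B = δ_0/δ_{BB} = 2686/30.38 = 88.44 kN.
Moment equilibrium about A: M_A = Σ(load moments about A) − R_B·L = 552.7 − 88.44×4.5 = 154.7 kN·m.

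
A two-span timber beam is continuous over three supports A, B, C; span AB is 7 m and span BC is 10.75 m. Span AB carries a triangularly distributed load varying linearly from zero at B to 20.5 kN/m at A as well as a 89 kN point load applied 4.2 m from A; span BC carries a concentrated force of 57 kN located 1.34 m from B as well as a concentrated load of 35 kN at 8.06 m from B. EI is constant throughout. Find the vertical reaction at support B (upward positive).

Release continuity at B by inserting a hinge; the redundant is the internal moment M_B. The primary structure is two simply-supported spans AB and BC.
Discontinuity in slope at B on the released structure — sum the simple-span end rotations:
  span AB: triangular load, peak 20.5: 7w₀L³/(360EI) = 136.7/EI
  span AB: point load 89 at a = 4.2: Pab(L + a)/(6LEI) = 279.1/EI
  span BC: point load 57 at a = 1.34: Pab(L + b)/(6LEI) = 224.6/EI
  span BC: point load 35 at a = 8.06: Pab(L + b)/(6LEI) = 158.1/EI
  relative rotation θ_0 = (415.8 + 382.8)/EI = 798.6/EI
A unit hogging moment at B produces rotation L₁/(3EI) + L₂/(3EI) = 5.917/EI.
Slope continuity at B: θ_0 = M_B·5.917/EI, so M_B = 798.6/5.917 = 135 kN·m (hogging).
Span AB, ΣM about A with M_B applied at B: R_B^{AB}·7 = 541.2 + 135, so R_B^{AB} = 96.6 kN and R_A = 160.8 − 96.6 = 64.15 kN.
Span BC, ΣM about C: R_B^{BC}·10.75 = 630.5 + 135, so R_B^{BC} = 71.21 kN and R_C = 92 − 71.21 = 20.79 kN.
R_B = 96.6 + 71.21 = 167.8 kN.

R_B = 167.8 kN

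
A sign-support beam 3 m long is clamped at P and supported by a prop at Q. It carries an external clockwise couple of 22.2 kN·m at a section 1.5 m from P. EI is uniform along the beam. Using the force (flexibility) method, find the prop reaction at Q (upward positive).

Release the roller at Q. Primary structure: cantilever fixed at P.
Downward deflection at the released point Q due to the loads:
  clockwise couple 22.2 at a = 1.5: M₀a(2L − a)/(2EI) = 74.92/EI
Tip deflection under a unit load at Q: L³/(3EI) = 9/EI.
The prop prevents deflection at Q: R_Q = δ_0/δ_{QQ} = 74.92/9 = 8.325 kN.

R_Q = 8.325 kN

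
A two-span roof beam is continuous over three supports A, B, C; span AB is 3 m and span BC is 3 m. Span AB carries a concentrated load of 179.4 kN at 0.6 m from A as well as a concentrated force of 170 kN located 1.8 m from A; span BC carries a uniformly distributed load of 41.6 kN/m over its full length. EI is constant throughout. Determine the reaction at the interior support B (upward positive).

R_B = 265.7 kN

Insert a hinge at B; M_B is the redundant, and each span becomes simply supported.
Rotations at B on the released spans (each span's end-slope, ×1/EI):
  span AB: point load 179.4 at a = 0.6: Pab(L + a)/(6LEI) = 51.67/EI
  span AB: point load 170 at a = 1.8: Pab(L + a)/(6LEI) = 97.92/EI
  span BC: UDL 41.6: wL³/(24EI) = 46.8/EI
  relative rotation θ_0 = (149.6 + 46.8)/EI = 196.4/EI
A unit hogging moment at B produces rotation L₁/(3EI) + L₂/(3EI) = 2/EI.
Slope continuity at B: θ_0 = M_B·2/EI, so M_B = 196.4/2 = 98.19 kN·m (hogging).
Span AB, ΣM about A with M_B applied at B: R_B^{AB}·3 = 413.6 + 98.19, so R_B^{AB} = 170.6 kN and R_A = 349.4 − 170.6 = 178.8 kN.
Span BC, ΣM about C: R_B^{BC}·3 = 187.2 + 98.19, so R_B^{BC} = 95.13 kN and R_C = 124.8 − 95.13 = 29.67 kN.
R_B = 170.6 + 95.13 = 265.7 kN.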